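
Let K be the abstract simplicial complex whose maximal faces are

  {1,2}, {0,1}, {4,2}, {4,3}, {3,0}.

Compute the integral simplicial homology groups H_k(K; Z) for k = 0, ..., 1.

Take the total order 0 < 1 < 2 < 3 < 4 on the vertex set. Then K (dimension 1) consists of the simplices:

  0-simplices (5): [0], [1], [2], [3], [4]
  1-simplices (5): [0,1], [0,3], [1,2], [2,4], [3,4]

giving chain groups C_0 ≅ Z^5, C_1 ≅ Z^5.

∂_1: C_1 → C_0 is given by ∂[p,q] = [q] − [p]. For instance
  ∂[1,2] = [2] − [1].
As a 5×5 matrix over Z this has rank 4, with invariant factors (1,1,1,1).

From H_k ≅ ker(∂_k) / im(∂_{k+1}) we obtain:

  H_0: rank C_0 − rank ∂_1 = 5 − 4 = 1, and the invariant factors of ∂_1 are all 1, so H_0 ≅ Z.
  H_1: rank ker ∂_1 − rank ∂_2 = (5 − 4) − 0 = 1, and there is no ∂_2, so H_1 ≅ Z.

As a check, the Euler characteristic is 5 − 5 = 0, which agrees with 1 − 1 = 0.

H_0 = Z,  H_1 = Z.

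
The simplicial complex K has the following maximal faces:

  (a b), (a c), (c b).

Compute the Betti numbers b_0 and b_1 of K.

K has 3 vertices, 3 edges.
rank ∂_0 = 0, rank ∂_1 = 2 ⇒ b_0 = 3 − 0 − 2 = 1; all invariant factors of ∂_1 are 1 so no torsion. So H_0 = Z.
rank ∂_1 = 2, rank ∂_2 = 0 ⇒ b_1 = 3 − 2 − 0 = 1. So H_1 = Z.

b_0 = 1, b_1 = 1.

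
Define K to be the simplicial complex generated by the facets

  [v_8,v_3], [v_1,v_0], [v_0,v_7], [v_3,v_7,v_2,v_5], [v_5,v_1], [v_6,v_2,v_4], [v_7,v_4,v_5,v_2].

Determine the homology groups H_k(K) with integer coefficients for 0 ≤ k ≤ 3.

H_0 ≅ Z,  H_1 ≅ Z,  H_2 = 0,  H_3 = 0.

Order the vertices as v_0 < v_1 < v_2 < v_3 < v_4 < v_5 < v_6 < v_7 < v_8. Listing each simplex with vertices in this order, K has dimension 3 with simplices:

  0-simplices (9): [v_0], [v_1], [v_2], [v_3], [v_4], [v_5], [v_6], [v_7], [v_8]
  1-simplices (15): (15 of them)
  2-simplices (8): [v_2,v_3,v_5], [v_2,v_3,v_7], [v_2,v_4,v_5], [v_2,v_4,v_6], [v_2,v_4,v_7], [v_2,v_5,v_7], [v_3,v_5,v_7], [v_4,v_5,v_7]
  3-simplices (2): [v_2,v_3,v_5,v_7], [v_2,v_4,v_5,v_7]

giving chain groups C_0 ≅ Z^9, C_1 ≅ Z^15, C_2 ≅ Z^8, C_3 ≅ Z^2.

∂_1: C_1 → C_0 sends each edge [p,q] (with p < q) to q − p. For instance
  ∂[v_2,v_7] = [v_7] − [v_2].
This gives a 9×15 integer matrix of rank 8; reducing to Smith normal form yields diagonal entries (1,1,1,1,1,1,1,1).

The boundary map ∂_2: C_2 → C_1 acts by ∂[p,q,r] = [q,r] − [p,r] + [p,q]. For instance
  ∂[v_2,v_3,v_5] = [v_3,v_5] − [v_2,v_5] + [v_2,v_3],
  ∂[v_2,v_5,v_7] = [v_5,v_7] − [v_2,v_7] + [v_2,v_5].
The resulting 15×8 matrix has rank 6, and its Smith normal form has invariant factors (1,1,1,1,1,1).

The boundary map ∂_3: C_3 → C_2 sends each 3-simplex σ to the alternating sum Σ_i (−1)^i (σ with its i-th vertex removed). For instance
  ∂[v_2,v_4,v_5,v_7] = [v_4,v_5,v_7] − [v_2,v_5,v_7] + [v_2,v_4,v_7] − [v_2,v_4,v_5],
  ∂[v_2,v_3,v_5,v_7] = [v_3,v_5,v_7] − [v_2,v_5,v_7] + [v_2,v_3,v_7] − [v_2,v_3,v_5].
This gives a 8×2 integer matrix of rank 2; reducing to Smith normal form yields diagonal entries (1,1).

Reading off H_k = ker ∂_k / im ∂_{k+1}:

  H_0: rank C_0 − rank ∂_1 = 9 − 8 = 1, and the invariant factors of ∂_1 are all 1, so H_0 = Z.
  H_1: rank ker ∂_1 − rank ∂_2 = (15 − 8) − 6 = 1, and the invariant factors of ∂_2 are all 1, so H_1 = Z.
  H_2: rank ker ∂_2 − rank ∂_3 = (8 − 6) − 2 = 0, and the invariant factors of ∂_3 are all 1, so H_2 = 0.
  H_3: rank ker ∂_3 − rank ∂_4 = (2 − 2) − 0 = 0, and there is no ∂_4, so H_3 = 0.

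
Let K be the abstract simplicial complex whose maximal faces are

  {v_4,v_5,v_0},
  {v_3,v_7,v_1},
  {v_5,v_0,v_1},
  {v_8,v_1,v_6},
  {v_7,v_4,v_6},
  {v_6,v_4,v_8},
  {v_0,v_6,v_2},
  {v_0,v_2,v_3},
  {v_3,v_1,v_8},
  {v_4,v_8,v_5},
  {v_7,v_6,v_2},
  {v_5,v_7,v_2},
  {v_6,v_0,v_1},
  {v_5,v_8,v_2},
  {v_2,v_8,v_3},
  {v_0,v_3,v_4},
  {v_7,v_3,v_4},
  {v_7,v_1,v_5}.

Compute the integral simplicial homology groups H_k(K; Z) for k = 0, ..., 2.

We work with the vertex ordering v_0 < v_1 < v_2 < v_3 < v_4 < v_5 < v_6 < v_7 < v_8. The simplices of K, each written with vertices in increasing order, are:

  0-simplices (9): [v_0], [v_1], [v_2], [v_3], [v_4], [v_5], [v_6], [v_7], [v_8]
  1-simplices (27): (27 of them)
  2-simplices (18): (18 of them)

so the chain groups are C_0 ≅ Z^9, C_1 ≅ Z^27, C_2 ≅ Z^18.

Boundary ∂_1: C_1 → C_0 sends each edge [p,q] (with p < q) to q − p. For instance
  ∂[v_1,v_5] = [v_5] − [v_1].
The 9×27 boundary matrix has rank 8 and Smith normal form diag(1,1,1,1,1,1,1,1).

Boundary ∂_2: C_2 → C_1 acts by ∂[p,q,r] = [q,r] − [p,r] + [p,q]. For instance
  ∂[v_2,v_5,v_7] = [v_5,v_7] − [v_2,v_7] + [v_2,v_5],
  ∂[v_1,v_3,v_8] = [v_3,v_8] − [v_1,v_8] + [v_1,v_3].
This gives a 27×18 integer matrix of rank 17; reducing to Smith normal form yields diagonal entries (1,1,1,1,1,1,1,1,1,1,1,1,1,1,1,1,1).

From H_k ≅ ker(∂_k) / im(∂_{k+1}) we obtain:

  H_0: rank C_0 − rank ∂_1 = 9 − 8 = 1, and the invariant factors of ∂_1 are all 1, so H_0 ≅ Z.
  H_1: rank ker ∂_1 − rank ∂_2 = (27 − 8) − 17 = 2, and the invariant factors of ∂_2 are all 1, so H_1 ≅ Z^2.
  H_2: rank ker ∂_2 − rank ∂_3 = (18 − 17) − 0 = 1, and there is no ∂_3, so H_2 ≅ Z.

(K is a triangulation of the torus T^2.)

H_0 = Z,  H_1 = Z^2,  H_2 = Z.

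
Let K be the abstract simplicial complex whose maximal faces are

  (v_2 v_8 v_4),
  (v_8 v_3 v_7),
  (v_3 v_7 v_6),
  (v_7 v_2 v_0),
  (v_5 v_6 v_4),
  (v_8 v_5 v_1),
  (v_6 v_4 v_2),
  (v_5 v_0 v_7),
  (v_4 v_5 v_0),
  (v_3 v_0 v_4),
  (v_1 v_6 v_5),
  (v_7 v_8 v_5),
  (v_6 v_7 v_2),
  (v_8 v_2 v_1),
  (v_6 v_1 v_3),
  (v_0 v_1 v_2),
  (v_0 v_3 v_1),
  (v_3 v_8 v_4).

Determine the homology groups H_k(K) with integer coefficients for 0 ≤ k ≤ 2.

H_0 = Z,  H_1 = Z^2,  H_2 = Z.

Order the vertices as v_0 < v_1 < v_2 < v_3 < v_4 < v_5 < v_6 < v_7 < v_8. Listing each simplex with vertices in this order, K has dimension 2 with simplices:

  0-simplices (9): [v_0], [v_1], [v_2], [v_3], [v_4], [v_5], [v_6], [v_7], [v_8]
  1-simplices (27): (27 of them)
  2-simplices (18): (18 of them)

giving chain groups C_0 ≅ Z^9, C_1 ≅ Z^27, C_2 ≅ Z^18.

Boundary ∂_1: C_1 → C_0 maps an edge to its endpoints' difference, ∂[p,q] = q − p. For instance
  ∂[v_6,v_7] = [v_7] − [v_6].
The resulting 9×27 matrix has rank 8, and its Smith normal form has invariant factors (1,1,1,1,1,1,1,1).

∂_2: C_2 → C_1 acts by ∂[p,q,r] = [q,r] − [p,r] + [p,q]. For instance
  ∂[v_0,v_2,v_7] = [v_2,v_7] − [v_0,v_7] + [v_0,v_2],
  ∂[v_0,v_4,v_5] = [v_4,v_5] − [v_0,v_5] + [v_0,v_4].
The 27×18 boundary matrix has rank 17 and Smith normal form diag(1,1,1,1,1,1,1,1,1,1,1,1,1,1,1,1,1).

Now H_k = ker ∂_k / im ∂_{k+1}, so:

  H_0: rank C_0 − rank ∂_1 = 9 − 8 = 1, and the invariant factors of ∂_1 are all 1, so H_0 = Z.
  H_1: rank ker ∂_1 − rank ∂_2 = (27 − 8) − 17 = 2, and the invariant factors of ∂_2 are all 1, so H_1 = Z^2.
  H_2: rank ker ∂_2 − rank ∂_3 = (18 − 17) − 0 = 1, and there is no ∂_3, so H_2 = Z.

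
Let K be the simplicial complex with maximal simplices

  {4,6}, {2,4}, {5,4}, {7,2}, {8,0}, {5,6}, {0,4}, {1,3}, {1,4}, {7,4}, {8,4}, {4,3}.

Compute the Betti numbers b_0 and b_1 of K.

b_0 = 1, b_1 = 4.

Fix the vertex order 0 < 1 < 2 < 3 < 4 < 5 < 6 < 7 < 8 and write every simplex with vertices in increasing order. Then dim K = 1 and the simplices of K are:

  0-simplices (9): [0], [1], [2], [3], [4], [5], [6], [7], [8]
  1-simplices (12): [0,4], [0,8], [1,3], [1,4], [2,4], [2,7], [3,4], [4,5], [4,6], [4,7], [4,8], [5,6]

giving chain groups C_0 ≅ Z^9, C_1 ≅ Z^12.

The boundary map ∂_1: C_1 → C_0 maps an edge to its endpoints' difference, ∂[p,q] = q − p.
As a 9×12 matrix over Z this has rank 8, with invariant factors (1,1,1,1,1,1,1,1).

Reading off H_k = ker ∂_k / im ∂_{k+1}:

  H_0: rank C_0 − rank ∂_1 = 9 − 8 = 1, and the invariant factors of ∂_1 are all 1, so H_0 ≅ Z.
  H_1: rank ker ∂_1 − rank ∂_2 = (12 − 8) − 0 = 4, and there is no ∂_2, so H_1 ≅ Z^4.

As a check, the Euler characteristic is 9 − 12 = -3, which agrees with 1 − 4 = -3.
(K is a triangulation of a wedge of 4 circles.)

Hence the Betti numbers are b_0 = 1, b_1 = 4.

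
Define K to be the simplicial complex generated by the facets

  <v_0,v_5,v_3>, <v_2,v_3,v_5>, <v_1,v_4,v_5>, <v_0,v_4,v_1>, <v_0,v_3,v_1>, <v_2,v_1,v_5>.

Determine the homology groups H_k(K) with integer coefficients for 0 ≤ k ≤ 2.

K has 6 vertices, 12 edges, 6 triangles.
rank ∂_0 = 0, rank ∂_1 = 5 ⇒ b_0 = 6 − 0 − 5 = 1; all invariant factors of ∂_1 are 1 so no torsion. So H_0 = Z.
rank ∂_1 = 5, rank ∂_2 = 6 ⇒ b_1 = 12 − 5 − 6 = 1; all invariant factors of ∂_2 are 1 so no torsion. So H_1 = Z.
rank ∂_2 = 6, rank ∂_3 = 0 ⇒ b_2 = 6 − 6 − 0 = 0. So H_2 = 0.

H_0 = Z,  H_1 = Z,  H_2 = 0.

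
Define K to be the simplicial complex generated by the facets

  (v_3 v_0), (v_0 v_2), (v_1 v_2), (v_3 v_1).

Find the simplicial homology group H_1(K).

H_1 = Z.

Order the vertices as v_0 < v_1 < v_2 < v_3. Listing each simplex with vertices in this order, K has dimension 1 with simplices:

  0-simplices (4): [v_0], [v_1], [v_2], [v_3]
  1-simplices (4): [v_0,v_2], [v_0,v_3], [v_1,v_2], [v_1,v_3]

Hence C_0 ≅ Z^4, C_1 ≅ Z^4.

∂_1: C_1 → C_0 is given by ∂[p,q] = [q] − [p]. For instance
  ∂[v_0,v_3] = [v_3] − [v_0].
This gives a 4×4 integer matrix of rank 3; reducing to Smith normal form yields diagonal entries (1,1,1).

Now H_k = ker ∂_k / im ∂_{k+1}, so:

  H_1: rank ker ∂_1 − rank ∂_2 = (4 − 3) − 0 = 1, and there is no ∂_2, so H_1 = Z.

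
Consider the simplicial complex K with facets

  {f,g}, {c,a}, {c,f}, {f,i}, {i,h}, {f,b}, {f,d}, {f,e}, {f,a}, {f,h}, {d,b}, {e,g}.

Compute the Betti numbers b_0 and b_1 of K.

b_0 = 1, b_1 = 4.

We work with the vertex ordering a < b < c < d < e < f < g < h < i. The simplices of K, each written with vertices in increasing order, are:

  0-simplices (9): a, b, c, d, e, f, g, h, i
  1-simplices (12): ac, af, bd, bf, cf, df, ef, eg, fg, fh, fi, hi

Hence C_0 ≅ Z^9, C_1 ≅ Z^12.

∂_1: C_1 → C_0 sends each edge [p,q] (with p < q) to q − p. For instance
  ∂fh = h − f.
The resulting 9×12 matrix has rank 8, and its Smith normal form has invariant factors (1,1,1,1,1,1,1,1).

Now H_k = ker ∂_k / im ∂_{k+1}, so:

  H_0: rank C_0 − rank ∂_1 = 9 − 8 = 1, and the invariant factors of ∂_1 are all 1, so H_0 = Z.
  H_1: rank ker ∂_1 − rank ∂_2 = (12 − 8) − 0 = 4, and there is no ∂_2, so H_1 = Z^4.

(K is a triangulation of a wedge of 4 circles.)

Hence the Betti numbers are b_0 = 1, b_1 = 4.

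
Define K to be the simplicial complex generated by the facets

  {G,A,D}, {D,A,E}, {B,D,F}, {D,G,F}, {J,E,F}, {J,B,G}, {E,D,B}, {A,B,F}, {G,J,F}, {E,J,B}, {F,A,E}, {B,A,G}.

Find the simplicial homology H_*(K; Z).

H_0 ≅ Z,  H_1 ≅ Z/2,  H_2 = 0.

We work with the vertex ordering A < B < D < E < F < G < J. The simplices of K, each written with vertices in increasing order, are:

  0-simplices (7): A, B, D, E, F, G, J
  1-simplices (18): AB, AD, AE, AF, AG, BD, BE, BF, BG, BJ, DE, DF, DG, EF, EJ, FG, FJ, GJ
  2-simplices (12): ABF, ABG, ADE, ADG, AEF, BDE, BDF, BEJ, BGJ, DFG, EFJ, FGJ

so the chain groups are C_0 ≅ Z^7, C_1 ≅ Z^18, C_2 ≅ Z^12.

Boundary ∂_1: C_1 → C_0 sends each edge [p,q] (with p < q) to q − p.
The 7×18 boundary matrix has rank 6 and Smith normal form diag(1,1,1,1,1,1).

∂_2: C_2 → C_1 maps a triangle to the signed sum of its edges. For instance
  ∂AEF = EF − AF + AE,
  ∂ABG = BG − AG + AB.
The 18×12 boundary matrix has rank 12 and Smith normal form diag(1,1,1,1,1,1,1,1,1,1,1,2).

From H_k ≅ ker(∂_k) / im(∂_{k+1}) we obtain:

  H_0: rank C_0 − rank ∂_1 = 7 − 6 = 1, and the invariant factors of ∂_1 are all 1, so H_0 = Z.
  H_1: rank ker ∂_1 − rank ∂_2 = (18 − 6) − 12 = 0, and ∂_2 has invariant factor 2 > 1, so H_1 = Z/2.
  H_2: rank ker ∂_2 − rank ∂_3 = (12 − 12) − 0 = 0, and there is no ∂_3, so H_2 = 0.

(K is a triangulation of the real projective plane RP^2.)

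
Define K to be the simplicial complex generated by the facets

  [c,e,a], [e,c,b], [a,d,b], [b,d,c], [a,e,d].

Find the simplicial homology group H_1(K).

K has 5 vertices, 10 edges, 5 triangles.
rank ∂_1 = 4, rank ∂_2 = 5 ⇒ b_1 = 10 − 4 − 5 = 1; all invariant factors of ∂_2 are 1 so no torsion. So H_1 = Z.

H_1 = Z.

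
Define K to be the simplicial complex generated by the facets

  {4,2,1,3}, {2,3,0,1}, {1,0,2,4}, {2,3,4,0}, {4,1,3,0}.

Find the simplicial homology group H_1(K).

H_1 ≅ 0.

Take the total order 0 < 1 < 2 < 3 < 4 on the vertex set. Then K (dimension 3) consists of the simplices:

  0-simplices (5): [0], [1], [2], [3], [4]
  1-simplices (10): [0,1], [0,2], [0,3], [0,4], [1,2], [1,3], [1,4], [2,3], [2,4], [3,4]
  2-simplices (10): [0,1,2], [0,1,3], [0,1,4], [0,2,3], [0,2,4], [0,3,4], [1,2,3], [1,2,4], [1,3,4], [2,3,4]
  3-simplices (5): [0,1,2,3], [0,1,2,4], [0,1,3,4], [0,2,3,4], [1,2,3,4]

giving chain groups C_0 ≅ Z^5, C_1 ≅ Z^10, C_2 ≅ Z^10, C_3 ≅ Z^5.

The boundary map ∂_1: C_1 → C_0 maps an edge to its endpoints' difference, ∂[p,q] = q − p. For instance
  ∂[3,4] = [4] − [3].
The resulting 5×10 matrix has rank 4, and its Smith normal form has invariant factors (1,1,1,1).

Boundary ∂_2: C_2 → C_1 maps a triangle to the signed sum of its edges. For instance
  ∂[1,2,4] = [2,4] − [1,4] + [1,2],
  ∂[0,1,2] = [1,2] − [0,2] + [0,1].
As a 10×10 matrix over Z this has rank 6, with invariant factors (1,1,1,1,1,1).

Boundary ∂_3: C_3 → C_2 sends each 3-simplex σ to the alternating sum Σ_i (−1)^i (σ with its i-th vertex removed). For instance
  ∂[0,1,3,4] = [1,3,4] − [0,3,4] + [0,1,4] − [0,1,3],
  ∂[0,1,2,4] = [1,2,4] − [0,2,4] + [0,1,4] − [0,1,2].
This gives a 10×5 integer matrix of rank 4; reducing to Smith normal form yields diagonal entries (1,1,1,1).

Now H_k = ker ∂_k / im ∂_{k+1}, so:

  H_1: rank ker ∂_1 − rank ∂_2 = (10 − 4) − 6 = 0, and the invariant factors of ∂_2 are all 1, so H_1 = 0.

(K is a triangulation of the 3-sphere S^3.)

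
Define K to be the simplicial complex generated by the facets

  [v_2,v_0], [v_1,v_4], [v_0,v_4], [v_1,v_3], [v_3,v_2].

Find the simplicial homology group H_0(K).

Order the vertices as v_0 < v_1 < v_2 < v_3 < v_4. Listing each simplex with vertices in this order, K has dimension 1 with simplices:

  0-simplices (5): [v_0], [v_1], [v_2], [v_3], [v_4]
  1-simplices (5): [v_0,v_2], [v_0,v_4], [v_1,v_3], [v_1,v_4], [v_2,v_3]

so the chain groups are C_0 ≅ Z^5, C_1 ≅ Z^5.

∂_1: C_1 → C_0 is given by ∂[p,q] = [q] − [p].
The resulting 5×5 matrix has rank 4, and its Smith normal form has invariant factors (1,1,1,1).

Now H_k = ker ∂_k / im ∂_{k+1}, so:

  H_0: rank C_0 − rank ∂_1 = 5 − 4 = 1, and the invariant factors of ∂_1 are all 1, so H_0 = Z.

H_0 ≅ Z.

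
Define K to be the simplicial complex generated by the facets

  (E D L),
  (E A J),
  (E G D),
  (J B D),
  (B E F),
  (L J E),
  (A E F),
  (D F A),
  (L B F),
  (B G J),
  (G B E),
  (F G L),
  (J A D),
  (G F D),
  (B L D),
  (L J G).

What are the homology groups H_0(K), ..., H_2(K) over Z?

H_0 = Z,  H_1 = Z^2,  H_2 = Z.

K has 8 vertices, 24 edges, 16 triangles.
rank ∂_0 = 0, rank ∂_1 = 7 ⇒ b_0 = 8 − 0 − 7 = 1; all invariant factors of ∂_1 are 1 so no torsion. So H_0 ≅ Z.
rank ∂_1 = 7, rank ∂_2 = 15 ⇒ b_1 = 24 − 7 − 15 = 2; all invariant factors of ∂_2 are 1 so no torsion. So H_1 ≅ Z^2.
rank ∂_2 = 15, rank ∂_3 = 0 ⇒ b_2 = 16 − 15 − 0 = 1. So H_2 ≅ Z.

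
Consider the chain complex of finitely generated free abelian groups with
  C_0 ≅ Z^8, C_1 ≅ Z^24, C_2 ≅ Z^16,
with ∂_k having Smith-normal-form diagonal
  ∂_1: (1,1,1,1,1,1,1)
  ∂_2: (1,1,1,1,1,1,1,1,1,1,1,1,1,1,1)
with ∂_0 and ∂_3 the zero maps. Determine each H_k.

H_0 ≅ Z,  H_1 ≅ Z^2,  H_2 ≅ Z.

H_0: b_0 = 8 − 0 − 7 = 1; torsion from ∂_1 factors > 1: none. So H_0 ≅ Z.
H_1: b_1 = 24 − 7 − 15 = 2; torsion from ∂_2 factors > 1: none. So H_1 ≅ Z^2.
H_2: b_2 = 16 − 15 − 0 = 1; torsion from ∂_3 factors > 1: none. So H_2 ≅ Z.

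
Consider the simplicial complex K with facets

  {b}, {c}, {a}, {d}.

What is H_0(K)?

Fix the vertex order a < b < c < d and write every simplex with vertices in increasing order. Then dim K = 0 and the simplices of K are:

  0-simplices (4): a, b, c, d

so the chain groups are C_0 ≅ Z^4.

Reading off H_k = ker ∂_k / im ∂_{k+1}:

  H_0: rank C_0 − rank ∂_1 = 4 − 0 = 4, and there is no ∂_1, so H_0 ≅ Z^4.

(K is a triangulation of a set of 4 points.)

H_0 = Z^4.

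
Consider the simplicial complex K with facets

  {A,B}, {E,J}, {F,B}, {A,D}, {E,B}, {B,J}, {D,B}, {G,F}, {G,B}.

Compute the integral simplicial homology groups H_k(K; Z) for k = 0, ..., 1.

Order the vertices as A < B < D < E < F < G < J. Listing each simplex with vertices in this order, K has dimension 1 with simplices:

  0-simplices (7): A, B, D, E, F, G, J
  1-simplices (9): AB, AD, BD, BE, BF, BG, BJ, EJ, FG

giving chain groups C_0 ≅ Z^7, C_1 ≅ Z^9.

Boundary ∂_1: C_1 → C_0 is given by ∂[p,q] = [q] − [p]. For instance
  ∂AD = D − A.
The resulting 7×9 matrix has rank 6, and its Smith normal form has invariant factors (1,1,1,1,1,1).

Now H_k = ker ∂_k / im ∂_{k+1}, so:

  H_0: rank C_0 − rank ∂_1 = 7 − 6 = 1, and the invariant factors of ∂_1 are all 1, so H_0 = Z.
  H_1: rank ker ∂_1 − rank ∂_2 = (9 − 6) − 0 = 3, and there is no ∂_2, so H_1 = Z^3.

H_0 ≅ Z,  H_1 ≅ Z^3.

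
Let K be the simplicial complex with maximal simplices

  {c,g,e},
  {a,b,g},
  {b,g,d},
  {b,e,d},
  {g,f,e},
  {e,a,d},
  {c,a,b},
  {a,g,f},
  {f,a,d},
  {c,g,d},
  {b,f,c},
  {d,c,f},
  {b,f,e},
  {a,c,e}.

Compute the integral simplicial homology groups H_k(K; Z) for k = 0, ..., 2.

Order the vertices as a < b < c < d < e < f < g. Listing each simplex with vertices in this order, K has dimension 2 with simplices:

  0-simplices (7): a, b, c, d, e, f, g
  1-simplices (21): ab, ac, ad, ae, af, ag, bc, bd, be, bf, bg, cd, ce, cf, cg, de, df, dg, ef, eg, fg
  2-simplices (14): abc, abg, ace, ade, adf, afg, bcf, bde, bdg, bef, cdf, cdg, ceg, efg

giving chain groups C_0 ≅ Z^7, C_1 ≅ Z^21, C_2 ≅ Z^14.

The boundary map ∂_1: C_1 → C_0 maps an edge to its endpoints' difference, ∂[p,q] = q − p. For instance
  ∂fg = g − f.
As a 7×21 matrix over Z this has rank 6, with invariant factors (1,1,1,1,1,1).

The boundary map ∂_2: C_2 → C_1 sends each 2-simplex [p,q,r] to [q,r] − [p,r] + [p,q]. For instance
  ∂cdg = dg − cg + cd,
  ∂abg = bg − ag + ab.
The 21×14 boundary matrix has rank 13 and Smith normal form diag(1,1,1,1,1,1,1,1,1,1,1,1,1).

Now H_k = ker ∂_k / im ∂_{k+1}, so:

  H_0: rank C_0 − rank ∂_1 = 7 − 6 = 1, and the invariant factors of ∂_1 are all 1, so H_0 ≅ Z.
  H_1: rank ker ∂_1 − rank ∂_2 = (21 − 6) − 13 = 2, and the invariant factors of ∂_2 are all 1, so H_1 ≅ Z^2.
  H_2: rank ker ∂_2 − rank ∂_3 = (14 − 13) − 0 = 1, and there is no ∂_3, so H_2 ≅ Z.

H_0 ≅ Z,  H_1 ≅ Z^2,  H_2 ≅ Z.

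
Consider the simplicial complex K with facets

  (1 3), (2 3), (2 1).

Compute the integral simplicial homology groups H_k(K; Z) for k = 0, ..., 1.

H_0 = Z,  H_1 = Z.

Fix the vertex order 1 < 2 < 3 and write every simplex with vertices in increasing order. Then dim K = 1 and the simplices of K are:

  0-simplices (3): [1], [2], [3]
  1-simplices (3): [1,2], [1,3], [2,3]

so the chain groups are C_0 ≅ Z^3, C_1 ≅ Z^3.

The boundary map ∂_1: C_1 → C_0 maps an edge to its endpoints' difference, ∂[p,q] = q − p.
The 3×3 boundary matrix has rank 2 and Smith normal form diag(1,1).

From H_k ≅ ker(∂_k) / im(∂_{k+1}) we obtain:

  H_0: rank C_0 − rank ∂_1 = 3 − 2 = 1, and the invariant factors of ∂_1 are all 1, so H_0 = Z.
  H_1: rank ker ∂_1 − rank ∂_2 = (3 − 2) − 0 = 1, and there is no ∂_2, so H_1 = Z.

As a check, the Euler characteristic is 3 − 3 = 0, which agrees with 1 − 1 = 0.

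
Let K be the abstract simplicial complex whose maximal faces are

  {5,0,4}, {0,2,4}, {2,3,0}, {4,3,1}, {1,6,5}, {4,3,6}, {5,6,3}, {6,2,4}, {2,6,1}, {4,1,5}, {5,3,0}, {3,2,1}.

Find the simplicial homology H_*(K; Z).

We work with the vertex ordering 0 < 1 < 2 < 3 < 4 < 5 < 6. The simplices of K, each written with vertices in increasing order, are:

  0-simplices (7): [0], [1], [2], [3], [4], [5], [6]
  1-simplices (18): [0,2], [0,3], [0,4], [0,5], [1,2], [1,3], [1,4], [1,5], [1,6], [2,3], [2,4], [2,6], [3,4], [3,5], [3,6], [4,5], [4,6], [5,6]
  2-simplices (12): [0,2,3], [0,2,4], [0,3,5], [0,4,5], [1,2,3], [1,2,6], [1,3,4], [1,4,5], [1,5,6], [2,4,6], [3,4,6], [3,5,6]

so the chain groups are C_0 ≅ Z^7, C_1 ≅ Z^18, C_2 ≅ Z^12.

Boundary ∂_1: C_1 → C_0 is given by ∂[p,q] = [q] − [p]. For instance
  ∂[5,6] = [6] − [5].
The 7×18 boundary matrix has rank 6 and Smith normal form diag(1,1,1,1,1,1).

∂_2: C_2 → C_1 sends each 2-simplex [p,q,r] to [q,r] − [p,r] + [p,q]. For instance
  ∂[1,4,5] = [4,5] − [1,5] + [1,4],
  ∂[0,2,4] = [2,4] − [0,4] + [0,2].
The 18×12 boundary matrix has rank 12 and Smith normal form diag(1,1,1,1,1,1,1,1,1,1,1,2).

Now H_k = ker ∂_k / im ∂_{k+1}, so:

  H_0: rank C_0 − rank ∂_1 = 7 − 6 = 1, and the invariant factors of ∂_1 are all 1, so H_0 ≅ Z.
  H_1: rank ker ∂_1 − rank ∂_2 = (18 − 6) − 12 = 0, and ∂_2 has invariant factor 2 > 1, so H_1 ≅ Z/2.
  H_2: rank ker ∂_2 − rank ∂_3 = (12 − 12) − 0 = 0, and there is no ∂_3, so H_2 ≅ 0.

As a check, the Euler characteristic is 7 − 18 + 12 = 1, which agrees with 1 − 0 + 0 = 1.

H_0 = Z,  H_1 = Z/2,  H_2 = 0.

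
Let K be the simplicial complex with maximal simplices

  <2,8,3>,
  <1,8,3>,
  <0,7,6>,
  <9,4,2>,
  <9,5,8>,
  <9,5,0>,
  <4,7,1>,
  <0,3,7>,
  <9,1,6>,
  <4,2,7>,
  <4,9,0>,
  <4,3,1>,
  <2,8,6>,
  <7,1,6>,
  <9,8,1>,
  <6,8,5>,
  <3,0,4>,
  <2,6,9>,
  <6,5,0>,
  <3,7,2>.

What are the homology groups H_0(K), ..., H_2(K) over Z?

H_0 = Z,  H_1 = Z ⊕ Z/2,  H_2 = 0.

Order the vertices as 0 < 1 < 2 < 3 < 4 < 5 < 6 < 7 < 8 < 9. Listing each simplex with vertices in this order, K has dimension 2 with simplices:

  0-simplices (10): [0], [1], [2], [3], [4], [5], [6], [7], [8], [9]
  1-simplices (30): (30 of them)
  2-simplices (20): (20 of them)

so the chain groups are C_0 ≅ Z^10, C_1 ≅ Z^30, C_2 ≅ Z^20.

∂_1: C_1 → C_0 sends each edge [p,q] (with p < q) to q − p.
The 10×30 boundary matrix has rank 9 and Smith normal form diag(1,1,1,1,1,1,1,1,1).

∂_2: C_2 → C_1 maps a triangle to the signed sum of its edges. For instance
  ∂[5,8,9] = [8,9] − [5,9] + [5,8],
  ∂[1,6,7] = [6,7] − [1,7] + [1,6].
As a 30×20 matrix over Z this has rank 20, with invariant factors (1,1,1,1,1,1,1,1,1,1,1,1,1,1,1,1,1,1,1,2).

Computing H_k = (kernel of ∂_k) / (image of ∂_{k+1}):

  H_0: rank C_0 − rank ∂_1 = 10 − 9 = 1, and the invariant factors of ∂_1 are all 1, so H_0 ≅ Z.
  H_1: rank ker ∂_1 − rank ∂_2 = (30 − 9) − 20 = 1, and ∂_2 has invariant factor 2 > 1, so H_1 ≅ Z ⊕ Z/2.
  H_2: rank ker ∂_2 − rank ∂_3 = (20 − 20) − 0 = 0, and there is no ∂_3, so H_2 ≅ 0.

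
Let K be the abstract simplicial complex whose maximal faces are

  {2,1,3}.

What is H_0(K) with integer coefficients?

H_0 ≅ Z.

Fix the vertex order 1 < 2 < 3 and write every simplex with vertices in increasing order. Then dim K = 2 and the simplices of K are:

  0-simplices (3): [1], [2], [3]
  1-simplices (3): [1,2], [1,3], [2,3]
  2-simplices (1): [1,2,3]

so the chain groups are C_0 ≅ Z^3, C_1 ≅ Z^3, C_2 ≅ Z^1.

∂_1: C_1 → C_0 maps an edge to its endpoints' difference, ∂[p,q] = q − p.
The resulting 3×3 matrix has rank 2, and its Smith normal form has invariant factors (1,1).

The boundary map ∂_2: C_2 → C_1 sends each 2-simplex [p,q,r] to [q,r] − [p,r] + [p,q]. For instance
  ∂[1,2,3] = [2,3] − [1,3] + [1,2].
As a 3×1 matrix over Z this has rank 1, with invariant factors (1).

Reading off H_k = ker ∂_k / im ∂_{k+1}:

  H_0: rank C_0 − rank ∂_1 = 3 − 2 = 1, and the invariant factors of ∂_1 are all 1, so H_0 = Z.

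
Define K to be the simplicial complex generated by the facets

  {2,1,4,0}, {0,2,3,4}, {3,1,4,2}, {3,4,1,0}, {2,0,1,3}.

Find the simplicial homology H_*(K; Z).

K has 5 vertices, 10 edges, 10 triangles, 5 3-simplices.
rank ∂_0 = 0, rank ∂_1 = 4 ⇒ b_0 = 5 − 0 − 4 = 1; all invariant factors of ∂_1 are 1 so no torsion. So H_0 ≅ Z.
rank ∂_1 = 4, rank ∂_2 = 6 ⇒ b_1 = 10 − 4 − 6 = 0; all invariant factors of ∂_2 are 1 so no torsion. So H_1 ≅ 0.
rank ∂_2 = 6, rank ∂_3 = 4 ⇒ b_2 = 10 − 6 − 4 = 0; all invariant factors of ∂_3 are 1 so no torsion. So H_2 ≅ 0.
rank ∂_3 = 4, rank ∂_4 = 0 ⇒ b_3 = 5 − 4 − 0 = 1. So H_3 ≅ Z.

H_0 ≅ Z,  H_1 = 0,  H_2 = 0,  H_3 ≅ Z.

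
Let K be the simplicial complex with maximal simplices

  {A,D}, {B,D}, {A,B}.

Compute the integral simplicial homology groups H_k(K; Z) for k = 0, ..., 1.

Take the total order A < B < D on the vertex set. Then K (dimension 1) consists of the simplices:

  0-simplices (3): A, B, D
  1-simplices (3): AB, AD, BD

Hence C_0 ≅ Z^3, C_1 ≅ Z^3.

∂_1: C_1 → C_0 is given by ∂[p,q] = [q] − [p].
The resulting 3×3 matrix has rank 2, and its Smith normal form has invariant factors (1,1).

From H_k ≅ ker(∂_k) / im(∂_{k+1}) we obtain:

  H_0: rank C_0 − rank ∂_1 = 3 − 2 = 1, and the invariant factors of ∂_1 are all 1, so H_0 = Z.
  H_1: rank ker ∂_1 − rank ∂_2 = (3 − 2) − 0 = 1, and there is no ∂_2, so H_1 = Z.

(K is a triangulation of the circle S^1.)

H_0 ≅ Z,  H_1 ≅ Z.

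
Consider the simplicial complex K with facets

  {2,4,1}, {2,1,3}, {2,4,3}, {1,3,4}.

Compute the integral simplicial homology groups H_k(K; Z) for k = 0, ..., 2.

Fix the vertex order 1 < 2 < 3 < 4 and write every simplex with vertices in increasing order. Then dim K = 2 and the simplices of K are:

  0-simplices (4): [1], [2], [3], [4]
  1-simplices (6): [1,2], [1,3], [1,4], [2,3], [2,4], [3,4]
  2-simplices (4): [1,2,3], [1,2,4], [1,3,4], [2,3,4]

so the chain groups are C_0 ≅ Z^4, C_1 ≅ Z^6, C_2 ≅ Z^4.

Boundary ∂_1: C_1 → C_0 sends each edge [p,q] (with p < q) to q − p. For instance
  ∂[2,3] = [3] − [2].
As a 4×6 matrix over Z this has rank 3, with invariant factors (1,1,1).

Boundary ∂_2: C_2 → C_1 acts by ∂[p,q,r] = [q,r] − [p,r] + [p,q]. For instance
  ∂[1,3,4] = [3,4] − [1,4] + [1,3],
  ∂[1,2,3] = [2,3] − [1,3] + [1,2].
The resulting 6×4 matrix has rank 3, and its Smith normal form has invariant factors (1,1,1).

From H_k ≅ ker(∂_k) / im(∂_{k+1}) we obtain:

  H_0: rank C_0 − rank ∂_1 = 4 − 3 = 1, and the invariant factors of ∂_1 are all 1, so H_0 ≅ Z.
  H_1: rank ker ∂_1 − rank ∂_2 = (6 − 3) − 3 = 0, and the invariant factors of ∂_2 are all 1, so H_1 ≅ 0.
  H_2: rank ker ∂_2 − rank ∂_3 = (4 − 3) − 0 = 1, and there is no ∂_3, so H_2 ≅ Z.

As a check, the Euler characteristic is 4 − 6 + 4 = 2, which agrees with 1 − 0 + 1 = 2.

H_0 ≅ Z,  H_1 = 0,  H_2 ≅ Z.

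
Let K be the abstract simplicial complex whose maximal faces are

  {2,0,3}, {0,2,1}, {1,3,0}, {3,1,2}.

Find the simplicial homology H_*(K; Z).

Fix the vertex order 0 < 1 < 2 < 3 and write every simplex with vertices in increasing order. Then dim K = 2 and the simplices of K are:

  0-simplices (4): [0], [1], [2], [3]
  1-simplices (6): [0,1], [0,2], [0,3], [1,2], [1,3], [2,3]
  2-simplices (4): [0,1,2], [0,1,3], [0,2,3], [1,2,3]

Hence C_0 ≅ Z^4, C_1 ≅ Z^6, C_2 ≅ Z^4.

Boundary ∂_1: C_1 → C_0 is given by ∂[p,q] = [q] − [p].
As a 4×6 matrix over Z this has rank 3, with invariant factors (1,1,1).

Boundary ∂_2: C_2 → C_1 maps a triangle to the signed sum of its edges. For instance
  ∂[0,1,3] = [1,3] − [0,3] + [0,1],
  ∂[1,2,3] = [2,3] − [1,3] + [1,2].
As a 6×4 matrix over Z this has rank 3, with invariant factors (1,1,1).

Now H_k = ker ∂_k / im ∂_{k+1}, so:

  H_0: rank C_0 − rank ∂_1 = 4 − 3 = 1, and the invariant factors of ∂_1 are all 1, so H_0 = Z.
  H_1: rank ker ∂_1 − rank ∂_2 = (6 − 3) − 3 = 0, and the invariant factors of ∂_2 are all 1, so H_1 = 0.
  H_2: rank ker ∂_2 − rank ∂_3 = (4 − 3) − 0 = 1, and there is no ∂_3, so H_2 = Z.

(K is a triangulation of the 2-sphere S^2.)

H_0 ≅ Z,  H_1 = 0,  H_2 ≅ Z.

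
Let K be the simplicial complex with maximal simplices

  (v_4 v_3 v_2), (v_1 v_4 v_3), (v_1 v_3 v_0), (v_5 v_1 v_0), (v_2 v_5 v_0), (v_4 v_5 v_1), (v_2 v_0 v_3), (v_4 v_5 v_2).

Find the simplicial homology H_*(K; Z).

Order the vertices as v_0 < v_1 < v_2 < v_3 < v_4 < v_5. Listing each simplex with vertices in this order, K has dimension 2 with simplices:

  0-simplices (6): [v_0], [v_1], [v_2], [v_3], [v_4], [v_5]
  1-simplices (12): [v_0,v_1], [v_0,v_2], [v_0,v_3], [v_0,v_5], [v_1,v_3], [v_1,v_4], [v_1,v_5], [v_2,v_3], [v_2,v_4], [v_2,v_5], [v_3,v_4], [v_4,v_5]
  2-simplices (8): [v_0,v_1,v_3], [v_0,v_1,v_5], [v_0,v_2,v_3], [v_0,v_2,v_5], [v_1,v_3,v_4], [v_1,v_4,v_5], [v_2,v_3,v_4], [v_2,v_4,v_5]

Hence C_0 ≅ Z^6, C_1 ≅ Z^12, C_2 ≅ Z^8.

∂_1: C_1 → C_0 maps an edge to its endpoints' difference, ∂[p,q] = q − p.
This gives a 6×12 integer matrix of rank 5; reducing to Smith normal form yields diagonal entries (1,1,1,1,1).

Boundary ∂_2: C_2 → C_1 maps a triangle to the signed sum of its edges. For instance
  ∂[v_0,v_1,v_5] = [v_1,v_5] − [v_0,v_5] + [v_0,v_1],
  ∂[v_1,v_3,v_4] = [v_3,v_4] − [v_1,v_4] + [v_1,v_3].
As a 12×8 matrix over Z this has rank 7, with invariant factors (1,1,1,1,1,1,1).

From H_k ≅ ker(∂_k) / im(∂_{k+1}) we obtain:

  H_0: rank C_0 − rank ∂_1 = 6 − 5 = 1, and the invariant factors of ∂_1 are all 1, so H_0 = Z.
  H_1: rank ker ∂_1 − rank ∂_2 = (12 − 5) − 7 = 0, and the invariant factors of ∂_2 are all 1, so H_1 = 0.
  H_2: rank ker ∂_2 − rank ∂_3 = (8 − 7) − 0 = 1, and there is no ∂_3, so H_2 = Z.

As a check, the Euler characteristic is 6 − 12 + 8 = 2, which agrees with 1 − 0 + 1 = 2.
(K is a triangulation of the 2-sphere S^2.)

H_0 = Z,  H_1 = 0,  H_2 = Z.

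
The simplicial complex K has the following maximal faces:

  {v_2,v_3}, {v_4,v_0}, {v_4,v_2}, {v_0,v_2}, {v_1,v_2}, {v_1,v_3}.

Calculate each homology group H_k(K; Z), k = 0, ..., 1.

Fix the vertex order v_0 < v_1 < v_2 < v_3 < v_4 and write every simplex with vertices in increasing order. Then dim K = 1 and the simplices of K are:

  0-simplices (5): [v_0], [v_1], [v_2], [v_3], [v_4]
  1-simplices (6): [v_0,v_2], [v_0,v_4], [v_1,v_2], [v_1,v_3], [v_2,v_3], [v_2,v_4]

giving chain groups C_0 ≅ Z^5, C_1 ≅ Z^6.

Boundary ∂_1: C_1 → C_0 is given by ∂[p,q] = [q] − [p]. For instance
  ∂[v_2,v_3] = [v_3] − [v_2].
This gives a 5×6 integer matrix of rank 4; reducing to Smith normal form yields diagonal entries (1,1,1,1).

From H_k ≅ ker(∂_k) / im(∂_{k+1}) we obtain:

  H_0: rank C_0 − rank ∂_1 = 5 − 4 = 1, and the invariant factors of ∂_1 are all 1, so H_0 = Z.
  H_1: rank ker ∂_1 − rank ∂_2 = (6 − 4) − 0 = 2, and there is no ∂_2, so H_1 = Z^2.

H_0 = Z,  H_1 = Z^2.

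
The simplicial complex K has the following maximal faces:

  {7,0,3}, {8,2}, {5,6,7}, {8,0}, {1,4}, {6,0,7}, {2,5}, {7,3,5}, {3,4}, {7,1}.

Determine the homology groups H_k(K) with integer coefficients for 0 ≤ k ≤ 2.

K has 9 vertices, 14 edges, 4 triangles.
rank ∂_0 = 0, rank ∂_1 = 8 ⇒ b_0 = 9 − 0 − 8 = 1; all invariant factors of ∂_1 are 1 so no torsion. So H_0 = Z.
rank ∂_1 = 8, rank ∂_2 = 4 ⇒ b_1 = 14 − 8 − 4 = 2; all invariant factors of ∂_2 are 1 so no torsion. So H_1 = Z^2.
rank ∂_2 = 4, rank ∂_3 = 0 ⇒ b_2 = 4 − 4 − 0 = 0. So H_2 = 0.

H_0 = Z,  H_1 = Z^2,  H_2 = 0.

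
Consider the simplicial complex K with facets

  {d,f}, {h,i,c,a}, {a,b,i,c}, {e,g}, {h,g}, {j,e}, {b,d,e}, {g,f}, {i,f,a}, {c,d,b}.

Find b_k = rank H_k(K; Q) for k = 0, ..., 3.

Order the vertices as a < b < c < d < e < f < g < h < i < j. Listing each simplex with vertices in this order, K has dimension 3 with simplices:

  0-simplices (10): a, b, c, d, e, f, g, h, i, j
  1-simplices (20): ab, ac, af, ah, ai, bc, bd, be, bi, cd, ch, ci, de, df, eg, ej, fg, fi, gh, hi
  2-simplices (10): abc, abi, ach, aci, afi, ahi, bcd, bci, bde, chi
  3-simplices (2): abci, achi

giving chain groups C_0 ≅ Z^10, C_1 ≅ Z^20, C_2 ≅ Z^10, C_3 ≅ Z^2.

Boundary ∂_1: C_1 → C_0 maps an edge to its endpoints' difference, ∂[p,q] = q − p. For instance
  ∂af = f − a.
As a 10×20 matrix over Z this has rank 9, with invariant factors (1,1,1,1,1,1,1,1,1).

The boundary map ∂_2: C_2 → C_1 acts by ∂[p,q,r] = [q,r] − [p,r] + [p,q]. For instance
  ∂ahi = hi − ai + ah,
  ∂ach = ch − ah + ac.
The 20×10 boundary matrix has rank 8 and Smith normal form diag(1,1,1,1,1,1,1,1).

Boundary ∂_3: C_3 → C_2 sends each 3-simplex σ to the alternating sum Σ_i (−1)^i (σ with its i-th vertex removed). For instance
  ∂achi = chi − ahi + aci − ach,
  ∂abci = bci − aci + abi − abc.
The 10×2 boundary matrix has rank 2 and Smith normal form diag(1,1).

From H_k ≅ ker(∂_k) / im(∂_{k+1}) we obtain:

  H_0: rank C_0 − rank ∂_1 = 10 − 9 = 1, and the invariant factors of ∂_1 are all 1, so H_0 = Z.
  H_1: rank ker ∂_1 − rank ∂_2 = (20 − 9) − 8 = 3, and the invariant factors of ∂_2 are all 1, so H_1 = Z^3.
  H_2: rank ker ∂_2 − rank ∂_3 = (10 − 8) − 2 = 0, and the invariant factors of ∂_3 are all 1, so H_2 = 0.
  H_3: rank ker ∂_3 − rank ∂_4 = (2 − 2) − 0 = 0, and there is no ∂_4, so H_3 = 0.

As a check, the Euler characteristic is 10 − 20 + 10 − 2 = -2, which agrees with 1 − 3 + 0 − 0 = -2.

Hence the Betti numbers are b_0 = 1, b_1 = 3, b_2 = 0, b_3 = 0.

b_0 = 1, b_1 = 3, b_2 = 0, b_3 = 0.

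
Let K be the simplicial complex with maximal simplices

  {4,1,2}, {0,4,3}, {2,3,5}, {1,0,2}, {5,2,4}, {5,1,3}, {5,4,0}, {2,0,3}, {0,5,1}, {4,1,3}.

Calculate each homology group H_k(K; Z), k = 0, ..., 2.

H_0 ≅ Z,  H_1 ≅ Z/2,  H_2 = 0.

Fix the vertex order 0 < 1 < 2 < 3 < 4 < 5 and write every simplex with vertices in increasing order. Then dim K = 2 and the simplices of K are:

  0-simplices (6): [0], [1], [2], [3], [4], [5]
  1-simplices (15): [0,1], [0,2], [0,3], [0,4], [0,5], [1,2], [1,3], [1,4], [1,5], [2,3], [2,4], [2,5], [3,4], [3,5], [4,5]
  2-simplices (10): [0,1,2], [0,1,5], [0,2,3], [0,3,4], [0,4,5], [1,2,4], [1,3,4], [1,3,5], [2,3,5], [2,4,5]

giving chain groups C_0 ≅ Z^6, C_1 ≅ Z^15, C_2 ≅ Z^10.

∂_1: C_1 → C_0 is given by ∂[p,q] = [q] − [p].
The resulting 6×15 matrix has rank 5, and its Smith normal form has invariant factors (1,1,1,1,1).

Boundary ∂_2: C_2 → C_1 sends each 2-simplex [p,q,r] to [q,r] − [p,r] + [p,q]. For instance
  ∂[1,3,4] = [3,4] − [1,4] + [1,3],
  ∂[2,3,5] = [3,5] − [2,5] + [2,3].
The 15×10 boundary matrix has rank 10 and Smith normal form diag(1,1,1,1,1,1,1,1,1,2).

From H_k ≅ ker(∂_k) / im(∂_{k+1}) we obtain:

  H_0: rank C_0 − rank ∂_1 = 6 − 5 = 1, and the invariant factors of ∂_1 are all 1, so H_0 = Z.
  H_1: rank ker ∂_1 − rank ∂_2 = (15 − 5) − 10 = 0, and ∂_2 has invariant factor 2 > 1, so H_1 = Z/2.
  H_2: rank ker ∂_2 − rank ∂_3 = (10 − 10) − 0 = 0, and there is no ∂_3, so H_2 = 0.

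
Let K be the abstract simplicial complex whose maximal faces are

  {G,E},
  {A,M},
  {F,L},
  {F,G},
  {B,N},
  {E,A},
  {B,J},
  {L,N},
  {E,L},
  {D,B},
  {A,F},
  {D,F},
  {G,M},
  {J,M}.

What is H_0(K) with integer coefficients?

H_0 = Z.

Fix the vertex order A < B < D < E < F < G < J < L < M < N and write every simplex with vertices in increasing order. Then dim K = 1 and the simplices of K are:

  0-simplices (10): A, B, D, E, F, G, J, L, M, N
  1-simplices (14): AE, AF, AM, BD, BJ, BN, DF, EG, EL, FG, FL, GM, JM, LN

so the chain groups are C_0 ≅ Z^10, C_1 ≅ Z^14.

∂_1: C_1 → C_0 maps an edge to its endpoints' difference, ∂[p,q] = q − p. For instance
  ∂LN = N − L.
The resulting 10×14 matrix has rank 9, and its Smith normal form has invariant factors (1,1,1,1,1,1,1,1,1).

Now H_k = ker ∂_k / im ∂_{k+1}, so:

  H_0: rank C_0 − rank ∂_1 = 10 − 9 = 1, and the invariant factors of ∂_1 are all 1, so H_0 ≅ Z.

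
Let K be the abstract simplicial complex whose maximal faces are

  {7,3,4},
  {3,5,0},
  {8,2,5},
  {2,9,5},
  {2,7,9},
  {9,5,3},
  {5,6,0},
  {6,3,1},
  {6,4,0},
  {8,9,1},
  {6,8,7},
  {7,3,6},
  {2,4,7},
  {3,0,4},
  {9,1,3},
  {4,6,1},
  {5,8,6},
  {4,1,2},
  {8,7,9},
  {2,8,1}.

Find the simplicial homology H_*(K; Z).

Fix the vertex order 0 < 1 < 2 < 3 < 4 < 5 < 6 < 7 < 8 < 9 and write every simplex with vertices in increasing order. Then dim K = 2 and the simplices of K are:

  0-simplices (10): [0], [1], [2], [3], [4], [5], [6], [7], [8], [9]
  1-simplices (30): (30 of them)
  2-simplices (20): (20 of them)

giving chain groups C_0 ≅ Z^10, C_1 ≅ Z^30, C_2 ≅ Z^20.

∂_1: C_1 → C_0 maps an edge to its endpoints' difference, ∂[p,q] = q − p.
This gives a 10×30 integer matrix of rank 9; reducing to Smith normal form yields diagonal entries (1,1,1,1,1,1,1,1,1).

∂_2: C_2 → C_1 maps a triangle to the signed sum of its edges. For instance
  ∂[0,3,4] = [3,4] − [0,4] + [0,3],
  ∂[2,7,9] = [7,9] − [2,9] + [2,7].
This gives a 30×20 integer matrix of rank 20; reducing to Smith normal form yields diagonal entries (1,1,1,1,1,1,1,1,1,1,1,1,1,1,1,1,1,1,1,2).

Computing H_k = (kernel of ∂_k) / (image of ∂_{k+1}):

  H_0: rank C_0 − rank ∂_1 = 10 − 9 = 1, and the invariant factors of ∂_1 are all 1, so H_0 ≅ Z.
  H_1: rank ker ∂_1 − rank ∂_2 = (30 − 9) − 20 = 1, and ∂_2 has invariant factor 2 > 1, so H_1 ≅ Z ⊕ Z/2.
  H_2: rank ker ∂_2 − rank ∂_3 = (20 − 20) − 0 = 0, and there is no ∂_3, so H_2 ≅ 0.

As a check, the Euler characteristic is 10 − 30 + 20 = 0, which agrees with 1 − 1 + 0 = 0.
(K is a triangulation of the Klein bottle.)

H_0 = Z,  H_1 = Z ⊕ Z/2,  H_2 = 0.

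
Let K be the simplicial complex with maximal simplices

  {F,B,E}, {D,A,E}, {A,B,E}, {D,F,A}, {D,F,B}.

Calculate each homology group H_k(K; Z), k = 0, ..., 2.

Take the total order A < B < D < E < F on the vertex set. Then K (dimension 2) consists of the simplices:

  0-simplices (5): A, B, D, E, F
  1-simplices (10): AB, AD, AE, AF, BD, BE, BF, DE, DF, EF
  2-simplices (5): ABE, ADE, ADF, BDF, BEF

giving chain groups C_0 ≅ Z^5, C_1 ≅ Z^10, C_2 ≅ Z^5.

∂_1: C_1 → C_0 maps an edge to its endpoints' difference, ∂[p,q] = q − p. For instance
  ∂EF = F − E.
This gives a 5×10 integer matrix of rank 4; reducing to Smith normal form yields diagonal entries (1,1,1,1).

The boundary map ∂_2: C_2 → C_1 maps a triangle to the signed sum of its edges. For instance
  ∂ADF = DF − AF + AD,
  ∂ADE = DE − AE + AD.
The resulting 10×5 matrix has rank 5, and its Smith normal form has invariant factors (1,1,1,1,1).

From H_k ≅ ker(∂_k) / im(∂_{k+1}) we obtain:

  H_0: rank C_0 − rank ∂_1 = 5 − 4 = 1, and the invariant factors of ∂_1 are all 1, so H_0 = Z.
  H_1: rank ker ∂_1 − rank ∂_2 = (10 − 4) − 5 = 1, and the invariant factors of ∂_2 are all 1, so H_1 = Z.
  H_2: rank ker ∂_2 − rank ∂_3 = (5 − 5) − 0 = 0, and there is no ∂_3, so H_2 = 0.

H_0 = Z,  H_1 = Z,  H_2 = 0.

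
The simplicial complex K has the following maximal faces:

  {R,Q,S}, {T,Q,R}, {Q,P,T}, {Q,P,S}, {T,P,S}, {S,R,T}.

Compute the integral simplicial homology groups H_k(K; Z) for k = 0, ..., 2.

Take the total order P < Q < R < S < T on the vertex set. Then K (dimension 2) consists of the simplices:

  0-simplices (5): P, Q, R, S, T
  1-simplices (9): PQ, PS, PT, QR, QS, QT, RS, RT, ST
  2-simplices (6): PQS, PQT, PST, QRS, QRT, RST

giving chain groups C_0 ≅ Z^5, C_1 ≅ Z^9, C_2 ≅ Z^6.

The boundary map ∂_1: C_1 → C_0 is given by ∂[p,q] = [q] − [p].
As a 5×9 matrix over Z this has rank 4, with invariant factors (1,1,1,1).

The boundary map ∂_2: C_2 → C_1 sends each 2-simplex [p,q,r] to [q,r] − [p,r] + [p,q]. For instance
  ∂PST = ST − PT + PS,
  ∂RST = ST − RT + RS.
The resulting 9×6 matrix has rank 5, and its Smith normal form has invariant factors (1,1,1,1,1).

Reading off H_k = ker ∂_k / im ∂_{k+1}:

  H_0: rank C_0 − rank ∂_1 = 5 − 4 = 1, and the invariant factors of ∂_1 are all 1, so H_0 = Z.
  H_1: rank ker ∂_1 − rank ∂_2 = (9 − 4) − 5 = 0, and the invariant factors of ∂_2 are all 1, so H_1 = 0.
  H_2: rank ker ∂_2 − rank ∂_3 = (6 − 5) − 0 = 1, and there is no ∂_3, so H_2 = Z.

As a check, the Euler characteristic is 5 − 9 + 6 = 2, which agrees with 1 − 0 + 1 = 2.

H_0 = Z,  H_1 = 0,  H_2 = Z.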